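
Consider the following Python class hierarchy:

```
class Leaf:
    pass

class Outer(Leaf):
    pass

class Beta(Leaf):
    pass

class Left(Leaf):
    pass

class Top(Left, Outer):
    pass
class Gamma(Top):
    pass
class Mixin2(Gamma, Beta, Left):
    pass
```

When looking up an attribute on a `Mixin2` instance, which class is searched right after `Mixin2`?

Gamma

L[Mixin2] = Mixin2 + merge(L[Gamma], L[Beta], L[Left], [Gamma Beta Left])
  take Gamma:  [Gamma Top Left Outer Leaf object] + [Beta Leaf object] + [Left Leaf object] + [Gamma Beta Left]
  take Top:  [Top Left Outer Leaf object] + [Beta Leaf object] + [Left Leaf object] + [Beta Left]
  take Beta:  [Left Outer Leaf object] + [Beta Leaf object] + [Left Leaf object] + [Beta Left]
  take Left:  [Left Outer Leaf object] + [Leaf object] + [Left Leaf object] + [Left]
  take Outer:  [Outer Leaf object] + [Leaf object] + [Leaf object]
  take Leaf:  [Leaf object] + [Leaf object] + [Leaf object]
  take object:  [object] + [object] + [object]
MRO: Mixin2 Gamma Top Beta Left Outer Leaf object
Mixin2 is at position 0; next is Gamma.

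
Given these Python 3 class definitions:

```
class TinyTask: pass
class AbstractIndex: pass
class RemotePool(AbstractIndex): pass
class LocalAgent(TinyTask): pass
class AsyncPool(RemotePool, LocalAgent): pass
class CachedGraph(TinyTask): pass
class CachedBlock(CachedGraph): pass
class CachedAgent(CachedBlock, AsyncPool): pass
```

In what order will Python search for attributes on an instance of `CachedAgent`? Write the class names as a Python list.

L[CachedAgent] = CachedAgent + merge(L[CachedBlock], L[AsyncPool], [CachedBlock AsyncPool])
  take CachedBlock:  [CachedBlock CachedGraph TinyTask object] + [AsyncPool RemotePool AbstractIndex LocalAgent TinyTask object] + [CachedBlock AsyncPool]
  take CachedGraph:  [CachedGraph TinyTask object] + [AsyncPool RemotePool AbstractIndex LocalAgent TinyTask object] + [AsyncPool]
  take AsyncPool:  [TinyTask object] + [AsyncPool RemotePool AbstractIndex LocalAgent TinyTask object] + [AsyncPool]
  take RemotePool:  [TinyTask object] + [RemotePool AbstractIndex LocalAgent TinyTask object]
  take AbstractIndex:  [TinyTask object] + [AbstractIndex LocalAgent TinyTask object]
  take LocalAgent:  [TinyTask object] + [LocalAgent TinyTask object]
  take TinyTask:  [TinyTask object] + [TinyTask object]
  take object:  [object] + [object]

[CachedAgent, CachedBlock, CachedGraph, AsyncPool, RemotePool, AbstractIndex, LocalAgent, TinyTask, object]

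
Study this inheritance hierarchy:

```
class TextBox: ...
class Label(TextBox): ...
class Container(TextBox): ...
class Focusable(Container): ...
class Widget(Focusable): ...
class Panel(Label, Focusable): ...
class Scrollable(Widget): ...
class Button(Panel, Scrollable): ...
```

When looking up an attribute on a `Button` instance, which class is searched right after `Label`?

Scrollable

L[Button] = Button + merge(L[Panel], L[Scrollable], [Panel Scrollable])
  take Panel:  [Panel Label Focusable Container TextBox object] + [Scrollable Widget Focusable Container TextBox object] + [Panel Scrollable]
  take Label:  [Label Focusable Container TextBox object] + [Scrollable Widget Focusable Container TextBox object] + [Scrollable]
  take Scrollable:  [Focusable Container TextBox object] + [Scrollable Widget Focusable Container TextBox object] + [Scrollable]
  take Widget:  [Focusable Container TextBox object] + [Widget Focusable Container TextBox object]
  take Focusable:  [Focusable Container TextBox object] + [Focusable Container TextBox object]
  take Container:  [Container TextBox object] + [Container TextBox object]
  take TextBox:  [TextBox object] + [TextBox object]
  take object:  [object] + [object]
MRO: Button Panel Label Scrollable Widget Focusable Container TextBox object
Label is at position 2; next is Scrollable.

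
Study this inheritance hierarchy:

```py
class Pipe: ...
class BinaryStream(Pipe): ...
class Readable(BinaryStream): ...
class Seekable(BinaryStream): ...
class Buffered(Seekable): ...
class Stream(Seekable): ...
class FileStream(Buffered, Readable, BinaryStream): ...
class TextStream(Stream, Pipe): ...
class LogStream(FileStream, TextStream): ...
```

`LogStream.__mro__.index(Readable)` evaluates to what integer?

6

L[LogStream] = LogStream + merge(L[FileStream], L[TextStream], [FileStream TextStream])
  take FileStream:  [FileStream Buffered Seekable Readable BinaryStream Pipe object] + [TextStream Stream Seekable BinaryStream Pipe object] + [FileStream TextStream]
  take Buffered:  [Buffered Seekable Readable BinaryStream Pipe object] + [TextStream Stream Seekable BinaryStream Pipe object] + [TextStream]
  take TextStream:  [Seekable Readable BinaryStream Pipe object] + [TextStream Stream Seekable BinaryStream Pipe object] + [TextStream]
  take Stream:  [Seekable Readable BinaryStream Pipe object] + [Stream Seekable BinaryStream Pipe object]
  take Seekable:  [Seekable Readable BinaryStream Pipe object] + [Seekable BinaryStream Pipe object]
  take Readable:  [Readable BinaryStream Pipe object] + [BinaryStream Pipe object]
  take BinaryStream:  [BinaryStream Pipe object] + [BinaryStream Pipe object]
  take Pipe:  [Pipe object] + [Pipe object]
  take object:  [object] + [object]
MRO: LogStream FileStream Buffered TextStream Stream Seekable Readable BinaryStream Pipe object
Readable sits at index 6.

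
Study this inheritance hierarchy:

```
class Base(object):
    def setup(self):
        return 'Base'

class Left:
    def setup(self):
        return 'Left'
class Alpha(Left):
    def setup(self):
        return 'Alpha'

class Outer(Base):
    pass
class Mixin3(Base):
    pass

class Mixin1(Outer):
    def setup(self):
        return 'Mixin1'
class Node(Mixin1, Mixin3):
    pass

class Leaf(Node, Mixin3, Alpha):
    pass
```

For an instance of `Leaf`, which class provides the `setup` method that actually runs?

Mixin1

L[Leaf] = Leaf + merge(L[Node], L[Mixin3], L[Alpha], [Node Mixin3 Alpha])
  take Node:  [Node Mixin1 Outer Mixin3 Base object] + [Mixin3 Base object] + [Alpha Left object] + [Node Mixin3 Alpha]
  take Mixin1:  [Mixin1 Outer Mixin3 Base object] + [Mixin3 Base object] + [Alpha Left object] + [Mixin3 Alpha]
  take Outer:  [Outer Mixin3 Base object] + [Mixin3 Base object] + [Alpha Left object] + [Mixin3 Alpha]
  take Mixin3:  [Mixin3 Base object] + [Mixin3 Base object] + [Alpha Left object] + [Mixin3 Alpha]
  take Base:  [Base object] + [Base object] + [Alpha Left object] + [Alpha]
  take Alpha:  [object] + [object] + [Alpha Left object] + [Alpha]
  take Left:  [object] + [object] + [Left object]
  take object:  [object] + [object] + [object]
MRO: Leaf Node Mixin1 Outer Mixin3 Base Alpha Left object
setup is defined in: Alpha, Base, Left, Mixin1. First along the MRO is Mixin1.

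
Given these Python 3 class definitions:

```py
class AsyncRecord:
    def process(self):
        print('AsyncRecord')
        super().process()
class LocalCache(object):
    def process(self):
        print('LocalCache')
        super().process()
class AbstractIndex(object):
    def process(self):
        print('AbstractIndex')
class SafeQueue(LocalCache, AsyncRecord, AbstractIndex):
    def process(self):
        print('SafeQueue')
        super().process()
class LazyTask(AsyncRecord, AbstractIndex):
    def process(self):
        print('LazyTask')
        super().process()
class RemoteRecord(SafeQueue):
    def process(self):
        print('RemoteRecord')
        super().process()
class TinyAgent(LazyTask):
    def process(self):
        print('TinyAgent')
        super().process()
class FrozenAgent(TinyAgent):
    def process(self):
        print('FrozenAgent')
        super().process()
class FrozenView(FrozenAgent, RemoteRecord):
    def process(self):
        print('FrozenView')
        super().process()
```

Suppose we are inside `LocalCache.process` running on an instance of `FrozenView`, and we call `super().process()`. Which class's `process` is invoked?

AsyncRecord

L[FrozenView] = FrozenView + merge(L[FrozenAgent], L[RemoteRecord], [FrozenAgent RemoteRecord])
  take FrozenAgent:  [FrozenAgent TinyAgent LazyTask AsyncRecord AbstractIndex object] + [RemoteRecord SafeQueue LocalCache AsyncRecord AbstractIndex object] + [FrozenAgent RemoteRecord]
  take TinyAgent:  [TinyAgent LazyTask AsyncRecord AbstractIndex object] + [RemoteRecord SafeQueue LocalCache AsyncRecord AbstractIndex object] + [RemoteRecord]
  take LazyTask:  [LazyTask AsyncRecord AbstractIndex object] + [RemoteRecord SafeQueue LocalCache AsyncRecord AbstractIndex object] + [RemoteRecord]
  take RemoteRecord:  [AsyncRecord AbstractIndex object] + [RemoteRecord SafeQueue LocalCache AsyncRecord AbstractIndex object] + [RemoteRecord]
  take SafeQueue:  [AsyncRecord AbstractIndex object] + [SafeQueue LocalCache AsyncRecord AbstractIndex object]
  take LocalCache:  [AsyncRecord AbstractIndex object] + [LocalCache AsyncRecord AbstractIndex object]
  take AsyncRecord:  [AsyncRecord AbstractIndex object] + [AsyncRecord AbstractIndex object]
  take AbstractIndex:  [AbstractIndex object] + [AbstractIndex object]
  take object:  [object] + [object]
MRO: FrozenView FrozenAgent TinyAgent LazyTask RemoteRecord SafeQueue LocalCache AsyncRecord AbstractIndex object
super() in LocalCache.process on a FrozenView instance goes to the class after LocalCache in FrozenView's MRO: AsyncRecord.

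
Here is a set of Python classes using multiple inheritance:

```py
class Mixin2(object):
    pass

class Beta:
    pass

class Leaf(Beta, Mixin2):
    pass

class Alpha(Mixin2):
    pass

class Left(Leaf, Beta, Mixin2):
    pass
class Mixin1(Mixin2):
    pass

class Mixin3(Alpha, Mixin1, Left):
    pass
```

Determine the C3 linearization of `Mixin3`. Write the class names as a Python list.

[Mixin3, Alpha, Mixin1, Left, Leaf, Beta, Mixin2, object]

L[Mixin3] = Mixin3 + merge(L[Alpha], L[Mixin1], L[Left], [Alpha Mixin1 Left])
  take Alpha:  [Alpha Mixin2 object] + [Mixin1 Mixin2 object] + [Left Leaf Beta Mixin2 object] + [Alpha Mixin1 Left]
  take Mixin1:  [Mixin2 object] + [Mixin1 Mixin2 object] + [Left Leaf Beta Mixin2 object] + [Mixin1 Left]
  take Left:  [Mixin2 object] + [Mixin2 object] + [Left Leaf Beta Mixin2 object] + [Left]
  take Leaf:  [Mixin2 object] + [Mixin2 object] + [Leaf Beta Mixin2 object]
  take Beta:  [Mixin2 object] + [Mixin2 object] + [Beta Mixin2 object]
  take Mixin2:  [Mixin2 object] + [Mixin2 object] + [Mixin2 object]
  take object:  [object] + [object] + [object]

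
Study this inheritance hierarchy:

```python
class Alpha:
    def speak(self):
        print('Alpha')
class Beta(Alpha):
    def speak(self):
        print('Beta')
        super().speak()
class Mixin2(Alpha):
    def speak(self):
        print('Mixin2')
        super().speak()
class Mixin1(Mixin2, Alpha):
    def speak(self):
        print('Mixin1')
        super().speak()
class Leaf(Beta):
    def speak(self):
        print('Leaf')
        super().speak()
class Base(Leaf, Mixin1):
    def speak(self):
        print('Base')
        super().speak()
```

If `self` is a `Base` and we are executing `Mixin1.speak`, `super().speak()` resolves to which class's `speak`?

Mixin2

L[Base] = Base + merge(L[Leaf], L[Mixin1], [Leaf Mixin1])
  take Leaf:  [Leaf Beta Alpha object] + [Mixin1 Mixin2 Alpha object] + [Leaf Mixin1]
  take Beta:  [Beta Alpha object] + [Mixin1 Mixin2 Alpha object] + [Mixin1]
  take Mixin1:  [Alpha object] + [Mixin1 Mixin2 Alpha object] + [Mixin1]
  take Mixin2:  [Alpha object] + [Mixin2 Alpha object]
  take Alpha:  [Alpha object] + [Alpha object]
  take object:  [object] + [object]
MRO: Base Leaf Beta Mixin1 Mixin2 Alpha object
super() in Mixin1.speak on a Base instance goes to the class after Mixin1 in Base's MRO: Mixin2.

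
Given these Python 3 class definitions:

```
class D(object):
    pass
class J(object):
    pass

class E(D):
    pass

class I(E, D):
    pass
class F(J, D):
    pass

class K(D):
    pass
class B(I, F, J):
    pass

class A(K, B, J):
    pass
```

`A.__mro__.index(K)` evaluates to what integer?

L[A] = A + merge(L[K], L[B], L[J], [K B J])
  take K:  [K D object] + [B I E F J D object] + [J object] + [K B J]
  take B:  [D object] + [B I E F J D object] + [J object] + [B J]
  take I:  [D object] + [I E F J D object] + [J object] + [J]
  take E:  [D object] + [E F J D object] + [J object] + [J]
  take F:  [D object] + [F J D object] + [J object] + [J]
  take J:  [D object] + [J D object] + [J object] + [J]
  take D:  [D object] + [D object] + [object]
  take object:  [object] + [object] + [object]
MRO: A K B I E F J D object
K sits at index 1.

1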